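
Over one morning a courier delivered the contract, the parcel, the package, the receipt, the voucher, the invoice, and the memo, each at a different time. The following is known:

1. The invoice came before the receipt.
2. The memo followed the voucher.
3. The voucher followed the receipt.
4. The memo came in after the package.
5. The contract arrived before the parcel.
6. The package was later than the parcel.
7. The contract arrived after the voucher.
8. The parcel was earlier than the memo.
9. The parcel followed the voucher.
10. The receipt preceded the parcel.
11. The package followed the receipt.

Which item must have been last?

Every other item has a chain of constraints placing it before the memo, so the memo is last.

the memo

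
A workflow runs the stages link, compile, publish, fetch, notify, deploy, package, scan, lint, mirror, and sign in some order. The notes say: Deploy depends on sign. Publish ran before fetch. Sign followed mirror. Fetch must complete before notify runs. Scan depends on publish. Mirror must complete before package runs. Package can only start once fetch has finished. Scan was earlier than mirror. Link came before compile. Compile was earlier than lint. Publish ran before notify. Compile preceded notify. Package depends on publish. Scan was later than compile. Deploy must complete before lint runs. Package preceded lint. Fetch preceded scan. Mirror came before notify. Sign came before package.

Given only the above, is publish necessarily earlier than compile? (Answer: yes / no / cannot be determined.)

cannot be determined

No chain of stated constraints runs from publish to compile, and none runs from compile to publish either.
So the relative order of publish and compile is not fixed by the given facts.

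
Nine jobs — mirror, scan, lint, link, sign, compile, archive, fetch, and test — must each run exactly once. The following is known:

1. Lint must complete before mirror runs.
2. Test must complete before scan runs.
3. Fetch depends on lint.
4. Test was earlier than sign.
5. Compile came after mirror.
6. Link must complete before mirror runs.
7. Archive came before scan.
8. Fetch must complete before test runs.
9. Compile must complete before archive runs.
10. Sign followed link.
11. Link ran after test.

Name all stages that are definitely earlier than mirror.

Directly stated before mirror: link and lint.
Fetch reaches mirror via fetch → test → link → mirror.
Test reaches mirror via test → link → mirror.

fetch, link, lint, test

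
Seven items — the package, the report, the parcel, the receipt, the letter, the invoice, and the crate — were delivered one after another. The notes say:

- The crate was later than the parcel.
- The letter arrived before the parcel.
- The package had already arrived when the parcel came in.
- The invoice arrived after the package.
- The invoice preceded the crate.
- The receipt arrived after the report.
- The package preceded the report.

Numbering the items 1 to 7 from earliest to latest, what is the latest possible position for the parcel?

The parcel must come before the crate — 1 item forced after it.
Everything else can be placed before the parcel in some valid order, so the parcel can sit as late as position 7 − 1 = 6.

6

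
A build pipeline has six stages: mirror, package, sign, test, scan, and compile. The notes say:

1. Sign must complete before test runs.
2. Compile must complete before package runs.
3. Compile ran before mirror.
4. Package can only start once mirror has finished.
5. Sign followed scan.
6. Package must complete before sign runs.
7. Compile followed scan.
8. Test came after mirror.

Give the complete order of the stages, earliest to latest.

scan, compile, mirror, package, sign, test

The constraints fix every adjacent pair, so only one ordering works:
scan → compile → mirror → package → sign → test.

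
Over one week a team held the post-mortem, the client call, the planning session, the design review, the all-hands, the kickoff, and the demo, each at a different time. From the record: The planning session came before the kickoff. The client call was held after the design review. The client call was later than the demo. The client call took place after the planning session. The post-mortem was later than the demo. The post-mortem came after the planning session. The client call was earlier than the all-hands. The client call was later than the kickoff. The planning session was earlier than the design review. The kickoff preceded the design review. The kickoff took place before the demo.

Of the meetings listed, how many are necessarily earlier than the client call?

4

Directly stated before the client call: the demo, the design review, the kickoff, and the planning session.
No chain forces the post-mortem (or any of the others) ahead of the client call.
That's the demo, the design review, the kickoff, and the planning session — 4 in all.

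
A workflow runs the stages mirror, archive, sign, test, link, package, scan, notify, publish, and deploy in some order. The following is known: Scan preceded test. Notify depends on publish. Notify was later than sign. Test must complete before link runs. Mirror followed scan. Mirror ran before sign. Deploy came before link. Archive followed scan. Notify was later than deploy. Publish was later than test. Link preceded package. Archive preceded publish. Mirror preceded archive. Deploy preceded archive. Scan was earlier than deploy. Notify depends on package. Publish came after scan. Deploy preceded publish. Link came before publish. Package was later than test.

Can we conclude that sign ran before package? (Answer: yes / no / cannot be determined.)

No chain of stated constraints runs from sign to package, and none runs from package to sign either.
So the relative order of sign and package is not fixed by the given facts.

cannot be determined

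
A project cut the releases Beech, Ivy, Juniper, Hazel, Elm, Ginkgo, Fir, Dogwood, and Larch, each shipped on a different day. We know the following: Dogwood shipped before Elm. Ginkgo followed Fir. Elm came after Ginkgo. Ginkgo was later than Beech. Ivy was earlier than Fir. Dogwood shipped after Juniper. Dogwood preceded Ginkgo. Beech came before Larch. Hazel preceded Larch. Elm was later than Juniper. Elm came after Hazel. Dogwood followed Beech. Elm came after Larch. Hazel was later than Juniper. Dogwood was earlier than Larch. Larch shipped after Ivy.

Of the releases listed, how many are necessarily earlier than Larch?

Directly stated before Larch: Beech, Dogwood, Hazel, and Ivy.
Juniper reaches Larch via Juniper → Hazel → Larch.
That's Beech, Dogwood, Hazel, Ivy, and Juniper — 5 in all.

5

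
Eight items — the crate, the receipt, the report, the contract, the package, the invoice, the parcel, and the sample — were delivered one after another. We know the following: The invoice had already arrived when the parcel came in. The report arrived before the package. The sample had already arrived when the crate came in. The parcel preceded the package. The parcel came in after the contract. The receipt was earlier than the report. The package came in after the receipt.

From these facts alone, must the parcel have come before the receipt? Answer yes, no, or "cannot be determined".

cannot be determined

No chain of stated constraints runs from the parcel to the receipt, and none runs from the receipt to the parcel either.
So the relative order of the parcel and the receipt is not fixed by the given facts.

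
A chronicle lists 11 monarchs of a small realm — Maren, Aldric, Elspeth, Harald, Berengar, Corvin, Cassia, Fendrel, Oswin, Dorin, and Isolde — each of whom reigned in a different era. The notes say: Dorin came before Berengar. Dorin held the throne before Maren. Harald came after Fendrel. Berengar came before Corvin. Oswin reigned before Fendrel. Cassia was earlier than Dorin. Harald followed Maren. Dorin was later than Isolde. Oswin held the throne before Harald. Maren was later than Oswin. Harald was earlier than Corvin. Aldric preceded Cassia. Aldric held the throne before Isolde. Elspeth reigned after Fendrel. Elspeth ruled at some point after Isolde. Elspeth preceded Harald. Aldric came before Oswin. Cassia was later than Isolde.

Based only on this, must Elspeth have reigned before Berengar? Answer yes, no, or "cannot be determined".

cannot be determined

No chain of stated constraints runs from Elspeth to Berengar, and none runs from Berengar to Elspeth either.
So the relative order of Elspeth and Berengar is not fixed by the given facts.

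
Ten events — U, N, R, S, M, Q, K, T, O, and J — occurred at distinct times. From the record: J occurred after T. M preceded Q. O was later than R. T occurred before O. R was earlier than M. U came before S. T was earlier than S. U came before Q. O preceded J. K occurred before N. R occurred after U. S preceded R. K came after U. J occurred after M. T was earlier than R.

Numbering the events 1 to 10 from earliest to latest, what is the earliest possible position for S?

T and U must both come before S — 2 forced predecessors.
Nothing else is forced ahead of S, so its earliest slot is position 2 + 1 = 3.

3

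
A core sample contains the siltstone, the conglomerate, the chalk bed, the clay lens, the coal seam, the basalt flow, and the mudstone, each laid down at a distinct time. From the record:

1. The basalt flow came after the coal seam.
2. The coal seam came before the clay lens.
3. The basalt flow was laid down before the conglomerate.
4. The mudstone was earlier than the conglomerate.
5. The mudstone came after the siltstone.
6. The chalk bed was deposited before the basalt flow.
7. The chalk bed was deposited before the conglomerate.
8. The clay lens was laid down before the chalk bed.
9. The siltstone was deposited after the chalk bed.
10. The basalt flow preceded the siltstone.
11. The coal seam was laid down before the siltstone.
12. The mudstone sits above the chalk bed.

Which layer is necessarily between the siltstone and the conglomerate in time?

Tracing the constraints gives the siltstone → the mudstone → the conglomerate, so the mudstone sits after the siltstone and before the conglomerate.
No other layer is forced both after the siltstone and before the conglomerate.

the mudstone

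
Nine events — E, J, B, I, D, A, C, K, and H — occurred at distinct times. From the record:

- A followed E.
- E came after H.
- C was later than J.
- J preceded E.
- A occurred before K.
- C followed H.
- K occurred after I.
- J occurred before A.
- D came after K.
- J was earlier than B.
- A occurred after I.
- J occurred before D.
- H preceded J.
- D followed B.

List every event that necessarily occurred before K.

Directly stated before K: A and I.
E reaches K via E → A → K.
H reaches K via H → J → A → K.
J reaches K via J → A → K.

A, E, H, I, J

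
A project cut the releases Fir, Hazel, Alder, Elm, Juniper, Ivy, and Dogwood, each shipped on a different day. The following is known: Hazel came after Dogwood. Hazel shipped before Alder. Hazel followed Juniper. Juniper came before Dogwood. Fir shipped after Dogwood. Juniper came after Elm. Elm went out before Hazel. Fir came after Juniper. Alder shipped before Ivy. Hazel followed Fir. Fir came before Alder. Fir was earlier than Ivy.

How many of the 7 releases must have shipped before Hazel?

Directly stated before Hazel: Dogwood, Elm, Fir, and Juniper.
That's Dogwood, Elm, Fir, and Juniper — 4 in all.

4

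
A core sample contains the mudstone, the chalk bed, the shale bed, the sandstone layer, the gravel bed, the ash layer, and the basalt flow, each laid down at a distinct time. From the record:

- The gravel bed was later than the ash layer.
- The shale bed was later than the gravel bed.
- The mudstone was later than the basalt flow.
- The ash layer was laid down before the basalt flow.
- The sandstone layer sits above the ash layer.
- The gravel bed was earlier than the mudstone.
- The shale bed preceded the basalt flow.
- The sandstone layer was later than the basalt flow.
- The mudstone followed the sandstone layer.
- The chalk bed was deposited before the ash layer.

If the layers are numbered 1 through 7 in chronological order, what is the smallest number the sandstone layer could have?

6

The ash layer, the basalt flow, the chalk bed, the gravel bed, and the shale bed must all come before the sandstone layer — 5 forced predecessors.
Nothing else is forced ahead of the sandstone layer, so its earliest slot is position 5 + 1 = 6.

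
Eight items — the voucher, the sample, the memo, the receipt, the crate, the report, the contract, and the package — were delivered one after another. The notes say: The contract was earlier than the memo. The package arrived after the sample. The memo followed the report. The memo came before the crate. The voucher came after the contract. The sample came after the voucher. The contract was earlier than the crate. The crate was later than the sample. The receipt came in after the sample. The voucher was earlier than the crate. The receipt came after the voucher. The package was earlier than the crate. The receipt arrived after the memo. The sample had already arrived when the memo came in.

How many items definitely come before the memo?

Directly stated before the memo: the contract, the report, and the sample.
The voucher reaches the memo via the voucher → the sample → the memo.
No chain forces the receipt (or any of the others) ahead of the memo.
That's the contract, the report, the sample, and the voucher — 4 in all.

4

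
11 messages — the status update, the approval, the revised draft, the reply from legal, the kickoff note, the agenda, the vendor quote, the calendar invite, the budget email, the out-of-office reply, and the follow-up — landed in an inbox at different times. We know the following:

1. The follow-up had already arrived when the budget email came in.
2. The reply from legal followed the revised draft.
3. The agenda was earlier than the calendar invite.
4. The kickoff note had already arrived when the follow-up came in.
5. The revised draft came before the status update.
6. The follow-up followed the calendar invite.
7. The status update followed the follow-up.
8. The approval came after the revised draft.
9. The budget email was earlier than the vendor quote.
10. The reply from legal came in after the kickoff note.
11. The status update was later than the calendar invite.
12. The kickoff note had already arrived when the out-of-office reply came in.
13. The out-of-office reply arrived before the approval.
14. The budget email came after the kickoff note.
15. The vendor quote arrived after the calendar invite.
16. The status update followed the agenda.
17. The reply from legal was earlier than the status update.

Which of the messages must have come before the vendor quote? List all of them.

Directly stated before the vendor quote: the budget email and the calendar invite.
The agenda reaches the vendor quote via the agenda → the calendar invite → the vendor quote.
The follow-up reaches the vendor quote via the follow-up → the budget email → the vendor quote.
The kickoff note reaches the vendor quote via the kickoff note → the budget email → the vendor quote.

the agenda, the budget email, the calendar invite, the follow-up, the kickoff note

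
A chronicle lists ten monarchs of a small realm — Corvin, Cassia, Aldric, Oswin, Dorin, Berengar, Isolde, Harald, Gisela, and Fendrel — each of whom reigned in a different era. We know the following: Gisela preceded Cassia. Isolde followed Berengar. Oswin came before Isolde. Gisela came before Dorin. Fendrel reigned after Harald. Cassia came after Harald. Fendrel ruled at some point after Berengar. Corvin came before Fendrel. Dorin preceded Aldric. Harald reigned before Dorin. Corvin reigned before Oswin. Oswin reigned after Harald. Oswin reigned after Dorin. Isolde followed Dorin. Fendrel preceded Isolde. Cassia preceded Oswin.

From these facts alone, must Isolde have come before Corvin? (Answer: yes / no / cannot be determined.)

no

Tracing the constraints gives Corvin → Fendrel → Isolde, so Corvin must come before Isolde.
That means Isolde cannot be before Corvin.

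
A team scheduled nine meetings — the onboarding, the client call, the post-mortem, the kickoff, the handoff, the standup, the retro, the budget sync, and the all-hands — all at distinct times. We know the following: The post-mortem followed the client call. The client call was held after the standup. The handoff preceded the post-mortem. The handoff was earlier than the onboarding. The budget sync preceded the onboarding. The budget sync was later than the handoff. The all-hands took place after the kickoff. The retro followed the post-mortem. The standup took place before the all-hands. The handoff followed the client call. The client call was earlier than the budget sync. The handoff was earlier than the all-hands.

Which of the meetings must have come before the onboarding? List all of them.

Directly stated before the onboarding: the budget sync and the handoff.
The client call reaches the onboarding via the client call → the handoff → the onboarding.
The standup reaches the onboarding via the standup → the client call → the handoff → the onboarding.
No chain forces the kickoff (or any of the others) ahead of the onboarding.

the budget sync, the client call, the handoff, the standup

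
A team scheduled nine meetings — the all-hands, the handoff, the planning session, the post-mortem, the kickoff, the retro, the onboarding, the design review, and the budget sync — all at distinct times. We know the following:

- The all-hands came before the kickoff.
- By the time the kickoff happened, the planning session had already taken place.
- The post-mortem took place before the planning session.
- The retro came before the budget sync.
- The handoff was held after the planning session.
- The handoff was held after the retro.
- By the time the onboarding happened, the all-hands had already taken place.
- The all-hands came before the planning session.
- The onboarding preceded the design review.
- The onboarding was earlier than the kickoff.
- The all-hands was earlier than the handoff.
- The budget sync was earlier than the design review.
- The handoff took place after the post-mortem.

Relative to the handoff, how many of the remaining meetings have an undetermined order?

Forced before the handoff: the all-hands, the planning session, the post-mortem, and the retro.
That leaves the budget sync, the design review, the kickoff, and the onboarding with no forced order relative to the handoff — 4.

4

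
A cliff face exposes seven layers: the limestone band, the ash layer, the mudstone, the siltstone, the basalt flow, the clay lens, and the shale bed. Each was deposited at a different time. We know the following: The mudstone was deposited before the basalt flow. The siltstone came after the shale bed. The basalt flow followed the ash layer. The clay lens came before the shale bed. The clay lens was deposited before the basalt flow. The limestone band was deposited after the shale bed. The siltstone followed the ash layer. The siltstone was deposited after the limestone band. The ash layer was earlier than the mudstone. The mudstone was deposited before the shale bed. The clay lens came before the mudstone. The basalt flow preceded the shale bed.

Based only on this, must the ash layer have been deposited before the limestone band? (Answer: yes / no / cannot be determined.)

Chain the constraints: the ash layer → the basalt flow → the shale bed → the limestone band. Each link is directly stated, so the ash layer comes before the limestone band.

yes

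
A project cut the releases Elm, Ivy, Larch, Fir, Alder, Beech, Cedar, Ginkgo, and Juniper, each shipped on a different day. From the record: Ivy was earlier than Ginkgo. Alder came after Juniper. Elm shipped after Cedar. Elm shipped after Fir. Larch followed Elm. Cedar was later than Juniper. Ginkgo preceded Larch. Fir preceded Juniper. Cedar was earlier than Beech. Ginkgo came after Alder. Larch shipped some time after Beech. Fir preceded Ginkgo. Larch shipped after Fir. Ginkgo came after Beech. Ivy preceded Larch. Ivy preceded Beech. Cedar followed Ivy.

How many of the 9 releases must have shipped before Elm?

4

Directly stated before Elm: Cedar and Fir.
Ivy reaches Elm via Ivy → Cedar → Elm.
Juniper reaches Elm via Juniper → Cedar → Elm.
No chain forces Larch (or any of the others) ahead of Elm.
That's Cedar, Fir, Ivy, and Juniper — 4 in all.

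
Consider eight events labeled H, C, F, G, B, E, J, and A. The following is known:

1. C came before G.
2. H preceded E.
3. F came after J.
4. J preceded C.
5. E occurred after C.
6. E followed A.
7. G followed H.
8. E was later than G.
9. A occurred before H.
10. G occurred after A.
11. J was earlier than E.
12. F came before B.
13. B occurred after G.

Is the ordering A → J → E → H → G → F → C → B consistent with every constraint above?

no

The constraints require C before E, but in the proposed sequence E appears ahead of C. That one violation is enough.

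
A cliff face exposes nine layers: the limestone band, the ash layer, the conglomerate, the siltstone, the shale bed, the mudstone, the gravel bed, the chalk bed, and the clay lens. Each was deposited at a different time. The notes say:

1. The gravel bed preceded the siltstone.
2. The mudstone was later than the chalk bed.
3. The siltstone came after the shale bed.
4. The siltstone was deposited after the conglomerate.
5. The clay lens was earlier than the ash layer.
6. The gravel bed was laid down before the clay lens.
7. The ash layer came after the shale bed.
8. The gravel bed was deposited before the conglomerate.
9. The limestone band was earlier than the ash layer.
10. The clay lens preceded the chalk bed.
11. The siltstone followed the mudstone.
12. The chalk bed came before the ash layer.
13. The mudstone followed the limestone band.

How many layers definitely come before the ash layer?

Directly stated before the ash layer: the chalk bed, the clay lens, the limestone band, and the shale bed.
The gravel bed reaches the ash layer via the gravel bed → the clay lens → the ash layer.
That's the chalk bed, the clay lens, the gravel bed, the limestone band, and the shale bed — 5 in all.

5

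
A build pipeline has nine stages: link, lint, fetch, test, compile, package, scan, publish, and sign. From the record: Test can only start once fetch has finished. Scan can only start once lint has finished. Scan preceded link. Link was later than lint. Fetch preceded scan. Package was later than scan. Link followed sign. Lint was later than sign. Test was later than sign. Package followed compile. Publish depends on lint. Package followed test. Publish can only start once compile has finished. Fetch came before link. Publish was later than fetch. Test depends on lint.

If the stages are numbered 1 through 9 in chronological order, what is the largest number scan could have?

Scan must come before link and package — 2 stages forced after it.
Everything else can be placed before scan in some valid order, so scan can sit as late as position 9 − 2 = 7.

7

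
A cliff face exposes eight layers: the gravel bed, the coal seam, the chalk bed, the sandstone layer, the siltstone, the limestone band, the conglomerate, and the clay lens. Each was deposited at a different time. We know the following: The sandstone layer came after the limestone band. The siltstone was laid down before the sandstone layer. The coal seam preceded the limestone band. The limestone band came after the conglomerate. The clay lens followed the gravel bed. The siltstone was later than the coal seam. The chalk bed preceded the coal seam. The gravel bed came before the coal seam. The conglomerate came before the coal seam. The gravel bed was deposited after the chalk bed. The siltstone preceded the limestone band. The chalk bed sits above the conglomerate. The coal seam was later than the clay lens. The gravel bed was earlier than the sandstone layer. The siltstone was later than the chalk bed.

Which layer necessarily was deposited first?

The conglomerate has a chain of constraints placing it before every other layer, so the conglomerate must be first.

the conglomerate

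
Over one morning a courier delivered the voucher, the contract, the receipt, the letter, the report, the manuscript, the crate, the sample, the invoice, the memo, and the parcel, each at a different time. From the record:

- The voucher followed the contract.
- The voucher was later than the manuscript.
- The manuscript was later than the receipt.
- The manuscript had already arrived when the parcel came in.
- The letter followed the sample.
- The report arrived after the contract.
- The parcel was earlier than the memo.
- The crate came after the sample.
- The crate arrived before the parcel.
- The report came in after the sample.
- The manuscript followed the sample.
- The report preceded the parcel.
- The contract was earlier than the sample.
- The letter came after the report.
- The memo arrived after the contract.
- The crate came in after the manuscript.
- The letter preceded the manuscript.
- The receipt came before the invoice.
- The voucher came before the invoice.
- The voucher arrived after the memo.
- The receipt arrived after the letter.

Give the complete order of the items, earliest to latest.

The constraints fix every adjacent pair, so only one ordering works:
the contract → the sample → the report → the letter → the receipt → the manuscript → the crate → the parcel → the memo → the voucher → the invoice.

the contract, the sample, the report, the letter, the receipt, the manuscript, the crate, the parcel, the memo, the voucher, the invoice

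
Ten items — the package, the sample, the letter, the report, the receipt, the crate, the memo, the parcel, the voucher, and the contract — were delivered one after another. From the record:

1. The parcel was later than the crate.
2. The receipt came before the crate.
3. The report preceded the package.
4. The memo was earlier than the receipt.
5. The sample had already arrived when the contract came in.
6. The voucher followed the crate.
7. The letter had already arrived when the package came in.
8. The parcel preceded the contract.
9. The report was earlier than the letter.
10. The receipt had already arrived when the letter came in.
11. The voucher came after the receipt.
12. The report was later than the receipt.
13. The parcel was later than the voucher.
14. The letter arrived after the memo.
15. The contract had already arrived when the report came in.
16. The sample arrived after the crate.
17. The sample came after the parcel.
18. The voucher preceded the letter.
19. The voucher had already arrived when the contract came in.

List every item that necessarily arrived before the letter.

Directly stated before the letter: the memo, the receipt, the report, and the voucher.
The contract reaches the letter via the contract → the report → the letter.
The crate reaches the letter via the crate → the voucher → the letter.
The parcel reaches the letter via the parcel → the contract → the report → the letter.
Likewise the sample reaches the letter by chaining the stated constraints.
No chain forces the package ahead of the letter.

the contract, the crate, the memo, the parcel, the receipt, the report, the sample, the voucher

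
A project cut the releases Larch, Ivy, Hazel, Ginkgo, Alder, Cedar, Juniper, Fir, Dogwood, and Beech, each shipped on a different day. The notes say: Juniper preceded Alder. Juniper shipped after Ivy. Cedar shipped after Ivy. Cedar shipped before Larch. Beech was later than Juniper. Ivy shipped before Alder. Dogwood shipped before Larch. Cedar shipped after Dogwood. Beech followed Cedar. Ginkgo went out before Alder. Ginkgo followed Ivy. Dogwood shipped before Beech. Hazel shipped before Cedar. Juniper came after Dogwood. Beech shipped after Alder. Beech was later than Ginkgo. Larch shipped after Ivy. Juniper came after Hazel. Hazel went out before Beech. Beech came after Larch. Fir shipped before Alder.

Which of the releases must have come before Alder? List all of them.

Dogwood, Fir, Ginkgo, Hazel, Ivy, Juniper

Directly stated before Alder: Fir, Ginkgo, Ivy, and Juniper.
Dogwood reaches Alder via Dogwood → Juniper → Alder.
Hazel reaches Alder via Hazel → Juniper → Alder.
No chain forces Beech (or any of the others) ahead of Alder.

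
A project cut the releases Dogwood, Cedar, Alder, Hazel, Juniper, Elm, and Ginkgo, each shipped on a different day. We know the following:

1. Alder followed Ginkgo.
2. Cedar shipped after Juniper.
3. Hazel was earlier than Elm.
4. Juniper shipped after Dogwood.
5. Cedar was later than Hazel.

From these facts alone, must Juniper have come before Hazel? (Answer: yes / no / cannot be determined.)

No chain of stated constraints runs from Juniper to Hazel, and none runs from Hazel to Juniper either.
So the relative order of Juniper and Hazel is not fixed by the given facts.

cannot be determined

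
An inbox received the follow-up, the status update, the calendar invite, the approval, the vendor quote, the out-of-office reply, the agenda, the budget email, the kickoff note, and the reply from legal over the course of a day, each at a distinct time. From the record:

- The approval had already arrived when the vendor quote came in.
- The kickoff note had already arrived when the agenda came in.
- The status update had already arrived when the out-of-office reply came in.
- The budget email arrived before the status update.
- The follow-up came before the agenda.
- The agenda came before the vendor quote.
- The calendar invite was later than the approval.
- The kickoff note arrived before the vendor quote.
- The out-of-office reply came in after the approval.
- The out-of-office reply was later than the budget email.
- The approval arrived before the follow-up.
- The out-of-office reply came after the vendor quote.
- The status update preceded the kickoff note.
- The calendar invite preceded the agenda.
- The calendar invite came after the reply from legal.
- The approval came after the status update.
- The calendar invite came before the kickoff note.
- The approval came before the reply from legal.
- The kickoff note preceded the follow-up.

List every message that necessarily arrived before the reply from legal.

the approval, the budget email, the status update

Directly stated before the reply from legal: the approval.
The budget email reaches the reply from legal via the budget email → the status update → the approval → the reply from legal.
The status update reaches the reply from legal via the status update → the approval → the reply from legal.
No chain forces the kickoff note (or any of the others) ahead of the reply from legal.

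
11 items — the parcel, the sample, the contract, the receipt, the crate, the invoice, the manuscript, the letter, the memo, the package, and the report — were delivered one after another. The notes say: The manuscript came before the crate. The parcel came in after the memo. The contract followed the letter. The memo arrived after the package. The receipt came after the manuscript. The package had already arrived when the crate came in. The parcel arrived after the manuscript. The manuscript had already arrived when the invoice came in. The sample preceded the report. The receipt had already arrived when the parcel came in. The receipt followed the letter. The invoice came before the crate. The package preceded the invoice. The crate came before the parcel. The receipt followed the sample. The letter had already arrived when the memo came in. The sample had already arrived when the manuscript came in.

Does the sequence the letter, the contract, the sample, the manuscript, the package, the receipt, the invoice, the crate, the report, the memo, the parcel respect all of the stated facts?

Check each stated constraint against the proposed order — e.g. the manuscript is ahead of the parcel; the letter is ahead of the memo. Every pair is in the required order; nothing is violated.

yes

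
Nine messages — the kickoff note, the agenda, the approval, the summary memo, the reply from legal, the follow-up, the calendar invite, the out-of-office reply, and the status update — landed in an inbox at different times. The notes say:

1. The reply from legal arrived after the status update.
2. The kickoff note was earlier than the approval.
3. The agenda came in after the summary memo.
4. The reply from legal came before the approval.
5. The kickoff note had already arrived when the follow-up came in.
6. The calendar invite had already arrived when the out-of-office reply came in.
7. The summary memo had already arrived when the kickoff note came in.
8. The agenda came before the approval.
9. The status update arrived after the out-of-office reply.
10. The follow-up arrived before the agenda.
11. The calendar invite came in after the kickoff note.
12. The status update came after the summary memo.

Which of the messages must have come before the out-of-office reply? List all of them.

Directly stated before the out-of-office reply: the calendar invite.
The kickoff note reaches the out-of-office reply via the kickoff note → the calendar invite → the out-of-office reply.
The summary memo reaches the out-of-office reply via the summary memo → the kickoff note → the calendar invite → the out-of-office reply.

the calendar invite, the kickoff note, the summary memo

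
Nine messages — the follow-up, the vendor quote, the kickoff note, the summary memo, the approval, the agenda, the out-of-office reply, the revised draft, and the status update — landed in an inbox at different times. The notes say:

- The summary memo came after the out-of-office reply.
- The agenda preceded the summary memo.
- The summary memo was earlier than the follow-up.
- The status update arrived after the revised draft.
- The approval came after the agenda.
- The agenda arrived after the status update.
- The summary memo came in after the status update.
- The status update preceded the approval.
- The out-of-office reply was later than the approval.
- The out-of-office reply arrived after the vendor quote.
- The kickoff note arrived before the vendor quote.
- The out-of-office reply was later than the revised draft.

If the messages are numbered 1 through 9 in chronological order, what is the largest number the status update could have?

4

The status update must come before the agenda, the approval, the follow-up, the out-of-office reply, and the summary memo — 5 messages forced after it.
Everything else can be placed before the status update in some valid order, so the status update can sit as late as position 9 − 5 = 4.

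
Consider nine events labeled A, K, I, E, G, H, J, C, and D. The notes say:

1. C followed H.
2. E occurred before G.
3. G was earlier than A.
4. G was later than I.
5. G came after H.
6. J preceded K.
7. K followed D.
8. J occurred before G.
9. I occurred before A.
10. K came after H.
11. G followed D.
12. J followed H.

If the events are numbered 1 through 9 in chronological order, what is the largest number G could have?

G must come before A — 1 event forced after it.
Everything else can be placed before G in some valid order, so G can sit as late as position 9 − 1 = 8.

8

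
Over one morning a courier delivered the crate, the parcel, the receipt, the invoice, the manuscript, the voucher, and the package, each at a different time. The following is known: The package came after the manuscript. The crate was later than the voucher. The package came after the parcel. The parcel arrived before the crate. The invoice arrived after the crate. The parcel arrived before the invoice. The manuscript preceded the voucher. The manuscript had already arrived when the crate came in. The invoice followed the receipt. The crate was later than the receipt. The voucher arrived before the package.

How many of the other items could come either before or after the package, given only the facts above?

Forced before the package: the manuscript, the parcel, and the voucher.
That leaves the crate, the invoice, and the receipt with no forced order relative to the package — 3.

3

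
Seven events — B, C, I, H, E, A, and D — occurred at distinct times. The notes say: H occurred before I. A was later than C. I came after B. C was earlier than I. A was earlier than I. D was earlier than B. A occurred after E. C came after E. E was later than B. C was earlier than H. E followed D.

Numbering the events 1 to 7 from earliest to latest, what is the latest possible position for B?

B must come before A, C, E, H, and I — 5 events forced after it.
Everything else can be placed before B in some valid order, so B can sit as late as position 7 − 5 = 2.

2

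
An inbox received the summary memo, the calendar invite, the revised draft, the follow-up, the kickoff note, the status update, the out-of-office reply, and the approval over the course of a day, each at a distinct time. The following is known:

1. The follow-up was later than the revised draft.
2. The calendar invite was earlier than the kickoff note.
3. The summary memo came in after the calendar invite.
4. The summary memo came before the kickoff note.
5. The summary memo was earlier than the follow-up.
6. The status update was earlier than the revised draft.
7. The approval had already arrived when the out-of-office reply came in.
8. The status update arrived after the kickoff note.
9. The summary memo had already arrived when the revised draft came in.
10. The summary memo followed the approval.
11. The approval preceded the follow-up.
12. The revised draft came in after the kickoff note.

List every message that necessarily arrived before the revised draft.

the approval, the calendar invite, the kickoff note, the status update, the summary memo

Directly stated before the revised draft: the kickoff note, the status update, and the summary memo.
The approval reaches the revised draft via the approval → the summary memo → the revised draft.
The calendar invite reaches the revised draft via the calendar invite → the kickoff note → the revised draft.
No chain forces the out-of-office reply (or any of the others) ahead of the revised draft.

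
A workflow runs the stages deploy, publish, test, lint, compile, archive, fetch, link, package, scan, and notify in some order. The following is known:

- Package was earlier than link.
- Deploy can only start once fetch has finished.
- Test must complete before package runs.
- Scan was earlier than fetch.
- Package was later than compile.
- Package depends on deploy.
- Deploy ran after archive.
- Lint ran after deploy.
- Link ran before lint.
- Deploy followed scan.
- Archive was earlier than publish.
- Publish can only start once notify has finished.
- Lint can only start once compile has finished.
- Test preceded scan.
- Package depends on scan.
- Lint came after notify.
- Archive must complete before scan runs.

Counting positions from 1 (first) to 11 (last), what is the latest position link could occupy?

Link must come before lint — 1 stage forced after it.
Everything else can be placed before link in some valid order, so link can sit as late as position 11 − 1 = 10.

10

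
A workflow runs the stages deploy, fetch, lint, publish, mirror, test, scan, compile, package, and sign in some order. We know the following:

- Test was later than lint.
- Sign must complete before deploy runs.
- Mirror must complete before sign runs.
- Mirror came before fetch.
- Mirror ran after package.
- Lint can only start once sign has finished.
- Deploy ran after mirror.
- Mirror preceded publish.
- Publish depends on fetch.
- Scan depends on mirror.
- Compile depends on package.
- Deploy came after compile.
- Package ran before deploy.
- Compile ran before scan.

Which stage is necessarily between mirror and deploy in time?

Tracing the constraints gives mirror → sign → deploy, so sign sits after mirror and before deploy.
No other stage is forced both after mirror and before deploy.

sign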